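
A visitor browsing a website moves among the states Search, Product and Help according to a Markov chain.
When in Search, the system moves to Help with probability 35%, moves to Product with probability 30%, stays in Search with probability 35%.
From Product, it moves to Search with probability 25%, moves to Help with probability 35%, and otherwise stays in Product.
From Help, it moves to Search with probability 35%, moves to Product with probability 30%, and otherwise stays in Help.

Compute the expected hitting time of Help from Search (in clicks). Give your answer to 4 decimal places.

2.8571

Let t(s) be the expected number of clicks to first reach Help from state s, with t(Help) = 0. Conditioning on the first click:
t(Search) = 1 + 0.35·t(Search) + 0.3·t(Product)
t(Product) = 1 + 0.25·t(Search) + 0.4·t(Product)
Solving: t(Search) = 2.8571, t(Product) = 2.8571.
Expected clicks from Search to Help: 2.8571.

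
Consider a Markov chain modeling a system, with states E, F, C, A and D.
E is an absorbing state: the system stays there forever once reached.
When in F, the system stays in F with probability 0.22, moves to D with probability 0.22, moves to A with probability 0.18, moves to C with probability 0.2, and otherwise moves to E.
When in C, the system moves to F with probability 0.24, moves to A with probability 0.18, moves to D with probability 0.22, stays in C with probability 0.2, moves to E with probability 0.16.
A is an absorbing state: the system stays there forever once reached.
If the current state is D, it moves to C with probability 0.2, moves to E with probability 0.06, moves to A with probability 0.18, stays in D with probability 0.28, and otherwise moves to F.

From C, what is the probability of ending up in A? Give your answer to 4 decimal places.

0.5599

Let h(s) be the probability of absorption at A starting from transient state s. Then h(A) = 1 and h(E) = 0. By first-step analysis:
h(F) = 0.18·0 + 0.22·h(F) + 0.2·h(C) + 0.18·1 + 0.22·h(D)
h(C) = 0.16·0 + 0.24·h(F) + 0.2·h(C) + 0.18·1 + 0.22·h(D)
h(D) = 0.06·0 + 0.28·h(F) + 0.2·h(C) + 0.18·1 + 0.28·h(D)
Solving: h(F) = 0.5489, h(C) = 0.5599, h(D) = 0.6190.
Starting from C, the probability is 0.5599.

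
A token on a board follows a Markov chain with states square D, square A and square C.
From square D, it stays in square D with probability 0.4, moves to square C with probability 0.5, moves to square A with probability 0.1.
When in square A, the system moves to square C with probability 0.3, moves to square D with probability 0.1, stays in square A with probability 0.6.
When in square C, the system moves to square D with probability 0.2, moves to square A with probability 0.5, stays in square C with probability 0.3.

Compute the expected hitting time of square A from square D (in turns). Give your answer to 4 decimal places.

Let t(s) be the expected number of turns to first reach square A from state s, with t(square A) = 0. Conditioning on the first turn:
t(square D) = 1 + 0.4·t(square D) + 0.5·t(square C)
t(square C) = 1 + 0.2·t(square D) + 0.3·t(square C)
Solving: t(square D) = 3.7500, t(square C) = 2.5000.
Expected turns from square D to square A: 3.7500.

3.7500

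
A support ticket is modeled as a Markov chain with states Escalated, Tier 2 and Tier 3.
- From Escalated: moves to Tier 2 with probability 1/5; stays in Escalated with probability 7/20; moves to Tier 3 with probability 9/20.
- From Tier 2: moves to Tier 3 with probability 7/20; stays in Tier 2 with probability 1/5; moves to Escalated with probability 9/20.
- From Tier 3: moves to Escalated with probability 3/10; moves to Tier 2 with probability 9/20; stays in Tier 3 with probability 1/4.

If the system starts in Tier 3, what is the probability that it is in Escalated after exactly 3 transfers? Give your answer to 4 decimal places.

0.3585

Propagate the distribution vector 3 transfers from Tier 3.
After 0 transfers: (0.0000, 0.0000, 1.0000)
After 1 transfer: (0.3000, 0.4500, 0.2500)
After 2 transfers: (0.3825, 0.2625, 0.3550)
After 3 transfers: (0.3585, 0.2888, 0.3528)
P(in Escalated after 3 transfers) = 0.3585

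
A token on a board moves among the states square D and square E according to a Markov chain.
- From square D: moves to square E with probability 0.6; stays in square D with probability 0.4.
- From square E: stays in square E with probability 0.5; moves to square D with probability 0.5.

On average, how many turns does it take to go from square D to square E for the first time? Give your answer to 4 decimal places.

1.6667

Let t(s) be the expected number of turns to first reach square E from state s, with t(square E) = 0. Conditioning on the first turn:
t(square D) = 1 + 0.4·t(square D)
Solving: t(square D) = 1.6667.
Expected turns from square D to square E: 1.6667.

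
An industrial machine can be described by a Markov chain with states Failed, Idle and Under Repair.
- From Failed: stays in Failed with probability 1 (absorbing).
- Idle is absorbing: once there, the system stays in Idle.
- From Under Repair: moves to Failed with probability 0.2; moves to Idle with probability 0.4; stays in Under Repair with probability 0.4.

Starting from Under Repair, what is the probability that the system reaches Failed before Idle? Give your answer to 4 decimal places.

Let h(s) be the probability of absorption at Failed starting from transient state s. Then h(Failed) = 1 and h(Idle) = 0. By first-step analysis:
h(Under Repair) = 0.2·1 + 0.4·0 + 0.4·h(Under Repair)
Solving: h(Under Repair) = 0.3333.
Starting from Under Repair, the probability is 0.3333.

0.3333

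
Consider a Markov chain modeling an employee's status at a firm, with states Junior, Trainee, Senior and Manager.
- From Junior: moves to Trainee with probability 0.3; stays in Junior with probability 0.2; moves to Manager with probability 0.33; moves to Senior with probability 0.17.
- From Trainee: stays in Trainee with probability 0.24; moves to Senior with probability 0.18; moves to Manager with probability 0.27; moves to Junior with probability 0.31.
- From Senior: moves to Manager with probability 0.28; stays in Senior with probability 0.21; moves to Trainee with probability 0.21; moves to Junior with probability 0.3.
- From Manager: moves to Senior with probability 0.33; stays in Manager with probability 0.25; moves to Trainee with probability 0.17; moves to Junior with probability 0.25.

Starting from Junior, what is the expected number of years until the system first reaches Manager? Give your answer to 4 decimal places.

3.2793

Let t(s) be the expected number of years to first reach Manager from state s, with t(Manager) = 0. Conditioning on the first year:
t(Junior) = 1 + 0.2·t(Junior) + 0.3·t(Trainee) + 0.17·t(Senior)
t(Trainee) = 1 + 0.31·t(Junior) + 0.24·t(Trainee) + 0.18·t(Senior)
t(Senior) = 1 + 0.3·t(Junior) + 0.21·t(Trainee) + 0.21·t(Senior)
Solving: t(Junior) = 3.2793, t(Trainee) = 3.4664, t(Senior) = 3.4326.
Expected years from Junior to Manager: 3.2793.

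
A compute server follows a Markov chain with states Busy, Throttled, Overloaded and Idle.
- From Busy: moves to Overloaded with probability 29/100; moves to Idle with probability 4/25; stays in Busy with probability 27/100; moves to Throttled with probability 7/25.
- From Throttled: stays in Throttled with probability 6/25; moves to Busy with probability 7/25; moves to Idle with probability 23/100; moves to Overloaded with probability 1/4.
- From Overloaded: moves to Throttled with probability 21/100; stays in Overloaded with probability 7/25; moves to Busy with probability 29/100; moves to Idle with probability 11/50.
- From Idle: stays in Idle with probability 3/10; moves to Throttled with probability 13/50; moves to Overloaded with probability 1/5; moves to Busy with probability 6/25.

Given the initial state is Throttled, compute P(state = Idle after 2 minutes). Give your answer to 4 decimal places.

0.2240

Propagate the distribution vector 2 minutes from Throttled.
After 0 minutes: (0.0000, 1.0000, 0.0000, 0.0000)
After 1 minute: (0.2800, 0.2400, 0.2500, 0.2300)
After 2 minutes: (0.2705, 0.2483, 0.2572, 0.2240)
P(in Idle after 2 minutes) = 0.2240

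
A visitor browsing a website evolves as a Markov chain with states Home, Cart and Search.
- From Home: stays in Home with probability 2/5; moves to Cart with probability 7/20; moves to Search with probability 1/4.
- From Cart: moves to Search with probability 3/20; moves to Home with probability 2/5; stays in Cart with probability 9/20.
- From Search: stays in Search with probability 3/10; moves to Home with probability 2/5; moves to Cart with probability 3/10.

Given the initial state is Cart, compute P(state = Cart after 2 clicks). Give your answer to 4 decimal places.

0.3875

Sum over the intermediate state after 1 click:
P = P(Cart→Home)·P(Home→Cart) + P(Cart→Cart)·P(Cart→Cart) + P(Cart→Search)·P(Search→Cart)
  = 0.4×0.35 + 0.45×0.45 + 0.15×0.3
  = 0.1400 + 0.2025 + 0.0450 = 0.3875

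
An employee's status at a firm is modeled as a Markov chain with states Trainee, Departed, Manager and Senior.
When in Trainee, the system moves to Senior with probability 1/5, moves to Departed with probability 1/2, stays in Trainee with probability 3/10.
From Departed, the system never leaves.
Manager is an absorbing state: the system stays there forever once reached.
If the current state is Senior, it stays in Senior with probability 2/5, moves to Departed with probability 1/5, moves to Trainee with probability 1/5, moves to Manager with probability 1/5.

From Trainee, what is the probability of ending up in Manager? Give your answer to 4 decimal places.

0.1053

Let h(s) be the probability of absorption at Manager starting from transient state s. Then h(Manager) = 1 and h(Departed) = 0. By first-step analysis:
h(Trainee) = 0.3·h(Trainee) + 0.5·0 + 0.2·h(Senior)
h(Senior) = 0.2·h(Trainee) + 0.2·0 + 0.2·1 + 0.4·h(Senior)
Solving: h(Trainee) = 0.1053, h(Senior) = 0.3684.
Starting from Trainee, the probability is 0.1053.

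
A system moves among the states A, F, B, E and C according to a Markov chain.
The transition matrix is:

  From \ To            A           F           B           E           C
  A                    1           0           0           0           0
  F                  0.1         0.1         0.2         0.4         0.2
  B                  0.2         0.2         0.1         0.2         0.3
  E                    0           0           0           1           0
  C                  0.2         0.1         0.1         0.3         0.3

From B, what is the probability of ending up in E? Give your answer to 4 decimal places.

0.5847

Let h(s) be the probability of absorption at E starting from transient state s. Then h(E) = 1 and h(A) = 0. By first-step analysis:
h(F) = 0.1·0 + 0.1·h(F) + 0.2·h(B) + 0.4·1 + 0.2·h(C)
h(B) = 0.2·0 + 0.2·h(F) + 0.1·h(B) + 0.2·1 + 0.3·h(C)
h(C) = 0.2·0 + 0.1·h(F) + 0.1·h(B) + 0.3·1 + 0.3·h(C)
Solving: h(F) = 0.7107, h(B) = 0.5847, h(C) = 0.6136.
Starting from B, the probability is 0.5847.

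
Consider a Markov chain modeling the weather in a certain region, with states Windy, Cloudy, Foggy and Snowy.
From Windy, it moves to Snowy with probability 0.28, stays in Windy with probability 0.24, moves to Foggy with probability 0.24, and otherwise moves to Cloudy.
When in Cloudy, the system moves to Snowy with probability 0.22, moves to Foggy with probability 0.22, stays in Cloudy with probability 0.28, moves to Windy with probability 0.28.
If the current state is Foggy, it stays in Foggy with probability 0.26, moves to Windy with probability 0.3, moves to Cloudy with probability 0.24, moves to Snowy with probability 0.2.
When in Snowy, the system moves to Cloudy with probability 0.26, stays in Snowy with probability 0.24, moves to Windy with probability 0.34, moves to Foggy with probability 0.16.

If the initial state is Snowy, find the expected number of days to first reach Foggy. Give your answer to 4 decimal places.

Let t(s) be the expected number of days to first reach Foggy from state s, with t(Foggy) = 0. Conditioning on the first day:
t(Windy) = 1 + 0.24·t(Windy) + 0.24·t(Cloudy) + 0.28·t(Snowy)
t(Cloudy) = 1 + 0.28·t(Windy) + 0.28·t(Cloudy) + 0.22·t(Snowy)
t(Snowy) = 1 + 0.34·t(Windy) + 0.26·t(Cloudy) + 0.24·t(Snowy)
Solving: t(Windy) = 4.6613, t(Cloudy) = 4.7359, t(Snowy) = 5.0213.
Expected days from Snowy to Foggy: 5.0213.

5.0213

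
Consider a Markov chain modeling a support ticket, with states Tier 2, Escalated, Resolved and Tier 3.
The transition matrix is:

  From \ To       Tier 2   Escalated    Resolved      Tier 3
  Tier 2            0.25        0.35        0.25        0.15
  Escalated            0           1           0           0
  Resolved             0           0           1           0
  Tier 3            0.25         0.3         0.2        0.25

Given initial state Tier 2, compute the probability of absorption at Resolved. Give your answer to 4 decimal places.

Let h(s) be the probability of absorption at Resolved starting from transient state s. Then h(Resolved) = 1 and h(Escalated) = 0. By first-step analysis:
h(Tier 2) = 0.25·h(Tier 2) + 0.35·0 + 0.25·1 + 0.15·h(Tier 3)
h(Tier 3) = 0.25·h(Tier 2) + 0.3·0 + 0.2·1 + 0.25·h(Tier 3)
Solving: h(Tier 2) = 0.4143, h(Tier 3) = 0.4048.
Starting from Tier 2, the probability is 0.4143.

0.4143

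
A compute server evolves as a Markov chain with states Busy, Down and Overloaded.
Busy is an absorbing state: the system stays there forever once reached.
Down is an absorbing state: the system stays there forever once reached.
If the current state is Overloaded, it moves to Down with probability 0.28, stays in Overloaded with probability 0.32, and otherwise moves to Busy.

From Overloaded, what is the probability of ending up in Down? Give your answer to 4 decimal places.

0.4118

Let h(s) be the probability of absorption at Down starting from transient state s. Then h(Down) = 1 and h(Busy) = 0. By first-step analysis:
h(Overloaded) = 0.4·0 + 0.28·1 + 0.32·h(Overloaded)
Solving: h(Overloaded) = 0.4118.
Starting from Overloaded, the probability is 0.4118.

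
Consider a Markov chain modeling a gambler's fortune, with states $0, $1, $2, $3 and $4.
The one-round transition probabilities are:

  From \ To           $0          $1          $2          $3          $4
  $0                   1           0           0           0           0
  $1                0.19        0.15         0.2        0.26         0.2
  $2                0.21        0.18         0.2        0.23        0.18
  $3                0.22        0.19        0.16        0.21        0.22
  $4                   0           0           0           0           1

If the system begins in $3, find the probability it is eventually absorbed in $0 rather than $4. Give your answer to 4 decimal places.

Let h(s) be the probability of absorption at $0 starting from transient state s. Then h($0) = 1 and h($4) = 0. By first-step analysis:
h($1) = 0.19·1 + 0.15·h($1) + 0.2·h($2) + 0.26·h($3) + 0.2·0
h($2) = 0.21·1 + 0.18·h($1) + 0.2·h($2) + 0.23·h($3) + 0.18·0
h($3) = 0.22·1 + 0.19·h($1) + 0.16·h($2) + 0.21·h($3) + 0.22·0
Solving: h($1) = 0.5000, h($2) = 0.5199, h($3) = 0.5040.
Starting from $3, the probability is 0.5040.

0.5040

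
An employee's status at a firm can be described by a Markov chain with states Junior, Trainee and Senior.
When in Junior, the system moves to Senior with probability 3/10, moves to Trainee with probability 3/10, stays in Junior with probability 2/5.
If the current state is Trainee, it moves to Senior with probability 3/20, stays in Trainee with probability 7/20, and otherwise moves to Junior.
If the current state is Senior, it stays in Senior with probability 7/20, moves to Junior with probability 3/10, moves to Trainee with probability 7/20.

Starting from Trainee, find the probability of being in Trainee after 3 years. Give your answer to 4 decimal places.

Propagate the distribution vector 3 years from Trainee.
After 0 years: (0.0000, 1.0000, 0.0000)
After 1 year: (0.5000, 0.3500, 0.1500)
After 2 years: (0.4200, 0.3250, 0.2550)
After 3 years: (0.4070, 0.3290, 0.2640)
P(in Trainee after 3 years) = 0.3290

0.3290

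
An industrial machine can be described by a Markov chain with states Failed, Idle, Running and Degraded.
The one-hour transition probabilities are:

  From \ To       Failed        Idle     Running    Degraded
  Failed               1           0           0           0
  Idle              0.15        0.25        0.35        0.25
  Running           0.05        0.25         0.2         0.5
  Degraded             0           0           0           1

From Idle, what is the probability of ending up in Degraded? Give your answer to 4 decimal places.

0.7317

Let h(s) be the probability of absorption at Degraded starting from transient state s. Then h(Degraded) = 1 and h(Failed) = 0. By first-step analysis:
h(Idle) = 0.15·0 + 0.25·h(Idle) + 0.35·h(Running) + 0.25·1
h(Running) = 0.05·0 + 0.25·h(Idle) + 0.2·h(Running) + 0.5·1
Solving: h(Idle) = 0.7317, h(Running) = 0.8537.
Starting from Idle, the probability is 0.7317.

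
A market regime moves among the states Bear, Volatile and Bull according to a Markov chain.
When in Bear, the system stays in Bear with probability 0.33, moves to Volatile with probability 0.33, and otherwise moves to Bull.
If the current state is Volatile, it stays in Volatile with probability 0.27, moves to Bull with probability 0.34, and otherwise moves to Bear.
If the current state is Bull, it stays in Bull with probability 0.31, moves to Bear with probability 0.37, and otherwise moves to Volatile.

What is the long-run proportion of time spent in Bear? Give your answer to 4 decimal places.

0.3617

Let the stationary distribution be π with π = πP and π_1 + π_2 + π_3 = 1.
π_1 = 0.33·π_1 + 0.39·π_2 + 0.37·π_3
π_2 = 0.33·π_1 + 0.27·π_2 + 0.32·π_3
Solving with the normalization constraint gives π = (0.3617, 0.3082, 0.3301).
So the stationary probability of Bear is 0.3617.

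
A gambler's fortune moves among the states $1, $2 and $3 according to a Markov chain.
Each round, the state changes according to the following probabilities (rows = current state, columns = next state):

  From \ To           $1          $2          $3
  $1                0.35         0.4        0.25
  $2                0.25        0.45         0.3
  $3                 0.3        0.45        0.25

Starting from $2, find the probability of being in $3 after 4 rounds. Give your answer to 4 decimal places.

Propagate the distribution vector 4 rounds from $2.
After 0 rounds: (0.0000, 1.0000, 0.0000)
After 1 round: (0.2500, 0.4500, 0.3000)
After 2 rounds: (0.2900, 0.4375, 0.2725)
After 3 rounds: (0.2926, 0.4355, 0.2719)
After 4 rounds: (0.2929, 0.4354, 0.2718)
P(in $3 after 4 rounds) = 0.2718

0.2718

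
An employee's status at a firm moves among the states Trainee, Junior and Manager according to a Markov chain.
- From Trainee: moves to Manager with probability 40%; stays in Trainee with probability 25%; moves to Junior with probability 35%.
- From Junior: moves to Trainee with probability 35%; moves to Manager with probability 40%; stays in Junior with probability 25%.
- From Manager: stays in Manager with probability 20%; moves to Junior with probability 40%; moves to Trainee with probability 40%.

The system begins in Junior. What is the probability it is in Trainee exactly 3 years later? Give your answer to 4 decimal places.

0.3325

Propagate the distribution vector 3 years from Junior.
After 0 years: (0.0000, 1.0000, 0.0000)
After 1 year: (0.3500, 0.2500, 0.4000)
After 2 years: (0.3350, 0.3450, 0.3200)
After 3 years: (0.3325, 0.3315, 0.3360)
P(in Trainee after 3 years) = 0.3325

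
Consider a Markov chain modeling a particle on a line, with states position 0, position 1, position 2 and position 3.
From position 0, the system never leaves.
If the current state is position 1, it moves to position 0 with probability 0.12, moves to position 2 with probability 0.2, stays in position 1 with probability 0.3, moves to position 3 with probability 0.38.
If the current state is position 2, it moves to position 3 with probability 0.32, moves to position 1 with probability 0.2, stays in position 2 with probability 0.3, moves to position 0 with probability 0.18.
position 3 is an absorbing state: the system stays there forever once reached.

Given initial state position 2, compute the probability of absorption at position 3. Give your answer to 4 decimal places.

Let h(s) be the probability of absorption at position 3 starting from transient state s. Then h(position 3) = 1 and h(position 0) = 0. By first-step analysis:
h(position 1) = 0.12·0 + 0.3·h(position 1) + 0.2·h(position 2) + 0.38·1
h(position 2) = 0.18·0 + 0.2·h(position 1) + 0.3·h(position 2) + 0.32·1
Solving: h(position 1) = 0.7333, h(position 2) = 0.6667.
Starting from position 2, the probability is 0.6667.

0.6667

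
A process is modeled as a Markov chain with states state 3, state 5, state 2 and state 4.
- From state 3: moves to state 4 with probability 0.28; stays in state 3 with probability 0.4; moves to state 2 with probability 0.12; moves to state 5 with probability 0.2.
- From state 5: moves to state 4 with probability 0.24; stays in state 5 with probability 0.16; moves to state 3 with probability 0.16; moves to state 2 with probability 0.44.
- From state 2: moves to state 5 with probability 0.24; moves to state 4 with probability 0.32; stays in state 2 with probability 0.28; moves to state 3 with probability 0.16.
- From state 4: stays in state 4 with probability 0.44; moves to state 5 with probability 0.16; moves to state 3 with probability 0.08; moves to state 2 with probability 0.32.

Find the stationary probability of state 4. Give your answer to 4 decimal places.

0.3384

Let the stationary distribution be π with π = πP and π_1 + π_2 + π_3 + π_4 = 1.
π_1 = 0.4·π_1 + 0.16·π_2 + 0.16·π_3 + 0.08·π_4
π_2 = 0.2·π_1 + 0.16·π_2 + 0.24·π_3 + 0.16·π_4
π_3 = 0.12·π_1 + 0.44·π_2 + 0.28·π_3 + 0.32·π_4
Solving with the normalization constraint gives π = (0.1749, 0.1907, 0.2961, 0.3384).
So the stationary probability of state 4 is 0.3384.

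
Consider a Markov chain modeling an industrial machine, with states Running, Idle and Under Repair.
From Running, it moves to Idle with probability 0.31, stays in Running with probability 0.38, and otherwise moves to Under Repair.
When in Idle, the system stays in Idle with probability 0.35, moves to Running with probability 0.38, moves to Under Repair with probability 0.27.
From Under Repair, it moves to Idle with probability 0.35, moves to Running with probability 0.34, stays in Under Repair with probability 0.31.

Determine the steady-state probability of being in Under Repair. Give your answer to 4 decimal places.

Let the stationary distribution be π with π = πP and π_1 + π_2 + π_3 = 1.
π_1 = 0.38·π_1 + 0.38·π_2 + 0.34·π_3
π_2 = 0.31·π_1 + 0.35·π_2 + 0.35·π_3
Solving with the normalization constraint gives π = (0.3681, 0.3353, 0.2966).
So the stationary probability of Under Repair is 0.2966.

0.2966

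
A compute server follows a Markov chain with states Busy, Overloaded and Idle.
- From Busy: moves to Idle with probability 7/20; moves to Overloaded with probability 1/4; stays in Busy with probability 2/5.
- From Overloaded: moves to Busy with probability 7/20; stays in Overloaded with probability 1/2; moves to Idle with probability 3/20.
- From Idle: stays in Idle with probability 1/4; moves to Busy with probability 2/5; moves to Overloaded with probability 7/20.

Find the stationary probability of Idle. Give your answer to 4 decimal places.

0.2515

Let the stationary distribution be π with π = πP and π_1 + π_2 + π_3 = 1.
π_1 = 0.4·π_1 + 0.35·π_2 + 0.4·π_3
π_2 = 0.25·π_1 + 0.5·π_2 + 0.35·π_3
Solving with the normalization constraint gives π = (0.3817, 0.3669, 0.2515).
So the stationary probability of Idle is 0.2515.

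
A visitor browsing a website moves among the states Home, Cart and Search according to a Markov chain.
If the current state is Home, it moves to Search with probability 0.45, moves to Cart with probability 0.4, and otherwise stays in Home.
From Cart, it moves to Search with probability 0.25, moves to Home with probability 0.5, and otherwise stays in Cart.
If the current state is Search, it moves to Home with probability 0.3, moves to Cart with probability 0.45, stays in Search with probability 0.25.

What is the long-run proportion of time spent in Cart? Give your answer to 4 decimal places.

0.3615

Let the stationary distribution be π with π = πP and π_1 + π_2 + π_3 = 1.
π_1 = 0.15·π_1 + 0.5·π_2 + 0.3·π_3
π_2 = 0.4·π_1 + 0.25·π_2 + 0.45·π_3
Solving with the normalization constraint gives π = (0.3237, 0.3615, 0.3147).
So the stationary probability of Cart is 0.3615.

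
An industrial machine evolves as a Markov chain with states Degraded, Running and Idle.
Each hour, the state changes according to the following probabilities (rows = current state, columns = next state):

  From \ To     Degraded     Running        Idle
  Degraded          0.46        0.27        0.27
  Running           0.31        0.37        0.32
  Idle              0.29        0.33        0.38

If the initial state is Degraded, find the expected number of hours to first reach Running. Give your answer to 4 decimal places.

3.4698

Let t(s) be the expected number of hours to first reach Running from state s, with t(Running) = 0. Conditioning on the first hour:
t(Degraded) = 1 + 0.46·t(Degraded) + 0.27·t(Idle)
t(Idle) = 1 + 0.29·t(Degraded) + 0.38·t(Idle)
Solving: t(Degraded) = 3.4698, t(Idle) = 3.2359.
Expected hours from Degraded to Running: 3.4698.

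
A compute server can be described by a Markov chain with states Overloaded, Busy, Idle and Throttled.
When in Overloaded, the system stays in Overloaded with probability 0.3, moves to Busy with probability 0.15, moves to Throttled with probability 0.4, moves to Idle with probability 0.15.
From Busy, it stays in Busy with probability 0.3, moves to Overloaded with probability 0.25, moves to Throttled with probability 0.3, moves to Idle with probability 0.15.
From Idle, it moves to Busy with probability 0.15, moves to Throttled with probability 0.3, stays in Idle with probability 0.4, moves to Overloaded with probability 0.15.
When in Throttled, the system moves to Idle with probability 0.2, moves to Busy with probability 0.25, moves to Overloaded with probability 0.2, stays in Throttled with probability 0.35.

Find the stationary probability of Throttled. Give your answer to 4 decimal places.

0.3391

Let the stationary distribution be π with π = πP and π_1 + π_2 + π_3 + π_4 = 1.
π_1 = 0.3·π_1 + 0.25·π_2 + 0.15·π_3 + 0.2·π_4
π_2 = 0.15·π_1 + 0.3·π_2 + 0.15·π_3 + 0.25·π_4
π_3 = 0.15·π_1 + 0.15·π_2 + 0.4·π_3 + 0.2·π_4
Solving with the normalization constraint gives π = (0.2219, 0.2164, 0.2226, 0.3391).
So the stationary probability of Throttled is 0.3391.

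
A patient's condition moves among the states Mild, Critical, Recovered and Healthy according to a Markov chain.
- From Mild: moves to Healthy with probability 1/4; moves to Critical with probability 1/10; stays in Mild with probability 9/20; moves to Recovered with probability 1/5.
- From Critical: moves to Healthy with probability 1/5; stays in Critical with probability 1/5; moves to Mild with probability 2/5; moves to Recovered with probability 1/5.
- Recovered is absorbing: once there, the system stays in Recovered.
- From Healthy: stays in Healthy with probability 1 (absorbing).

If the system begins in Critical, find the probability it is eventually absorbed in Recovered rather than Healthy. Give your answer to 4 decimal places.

Let h(s) be the probability of absorption at Recovered starting from transient state s. Then h(Recovered) = 1 and h(Healthy) = 0. By first-step analysis:
h(Mild) = 0.45·h(Mild) + 0.1·h(Critical) + 0.2·1 + 0.25·0
h(Critical) = 0.4·h(Mild) + 0.2·h(Critical) + 0.2·1 + 0.2·0
Solving: h(Mild) = 0.4500, h(Critical) = 0.4750.
Starting from Critical, the probability is 0.4750.

0.4750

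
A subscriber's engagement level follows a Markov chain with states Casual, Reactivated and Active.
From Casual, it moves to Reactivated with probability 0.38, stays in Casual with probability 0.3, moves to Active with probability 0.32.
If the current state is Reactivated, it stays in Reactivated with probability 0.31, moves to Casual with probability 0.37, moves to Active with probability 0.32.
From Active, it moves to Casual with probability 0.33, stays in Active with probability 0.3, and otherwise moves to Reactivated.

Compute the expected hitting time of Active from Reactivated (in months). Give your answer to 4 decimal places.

3.1250

Let t(s) be the expected number of months to first reach Active from state s, with t(Active) = 0. Conditioning on the first month:
t(Casual) = 1 + 0.3·t(Casual) + 0.38·t(Reactivated)
t(Reactivated) = 1 + 0.37·t(Casual) + 0.31·t(Reactivated)
Solving: t(Casual) = 3.1250, t(Reactivated) = 3.1250.
Expected months from Reactivated to Active: 3.1250.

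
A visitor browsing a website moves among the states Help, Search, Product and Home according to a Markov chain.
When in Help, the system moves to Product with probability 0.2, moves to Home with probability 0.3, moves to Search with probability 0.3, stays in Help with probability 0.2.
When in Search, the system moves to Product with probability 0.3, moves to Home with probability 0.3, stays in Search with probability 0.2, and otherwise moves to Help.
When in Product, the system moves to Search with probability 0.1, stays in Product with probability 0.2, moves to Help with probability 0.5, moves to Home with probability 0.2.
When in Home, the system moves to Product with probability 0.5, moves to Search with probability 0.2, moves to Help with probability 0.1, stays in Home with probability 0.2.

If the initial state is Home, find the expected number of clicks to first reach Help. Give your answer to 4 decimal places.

3.8438

Let t(s) be the expected number of clicks to first reach Help from state s, with t(Help) = 0. Conditioning on the first click:
t(Search) = 1 + 0.2·t(Search) + 0.3·t(Product) + 0.3·t(Home)
t(Product) = 1 + 0.1·t(Search) + 0.2·t(Product) + 0.2·t(Home)
t(Home) = 1 + 0.2·t(Search) + 0.5·t(Product) + 0.2·t(Home)
Solving: t(Search) = 3.6937, t(Product) = 2.6727, t(Home) = 3.8438.
Expected clicks from Home to Help: 3.8438.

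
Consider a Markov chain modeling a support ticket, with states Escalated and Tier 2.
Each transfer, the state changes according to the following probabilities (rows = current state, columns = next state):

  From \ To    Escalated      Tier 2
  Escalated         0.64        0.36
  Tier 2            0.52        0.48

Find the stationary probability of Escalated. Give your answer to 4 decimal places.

Let the stationary distribution be π with π = πP and π_1 + π_2 = 1.
π_1 = 0.64·π_1 + 0.52·π_2
Solving with the normalization constraint gives π = (0.5909, 0.4091).
So the stationary probability of Escalated is 0.5909.

0.5909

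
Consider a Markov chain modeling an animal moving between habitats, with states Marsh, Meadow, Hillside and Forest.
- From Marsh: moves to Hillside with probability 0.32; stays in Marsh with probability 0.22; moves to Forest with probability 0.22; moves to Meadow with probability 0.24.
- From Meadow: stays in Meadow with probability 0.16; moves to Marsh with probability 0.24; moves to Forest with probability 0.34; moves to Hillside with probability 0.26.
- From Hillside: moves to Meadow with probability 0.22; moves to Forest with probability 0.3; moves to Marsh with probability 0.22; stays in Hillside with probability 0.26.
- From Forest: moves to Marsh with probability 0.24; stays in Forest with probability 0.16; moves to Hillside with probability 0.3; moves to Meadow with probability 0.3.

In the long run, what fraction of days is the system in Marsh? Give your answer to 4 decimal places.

0.2297

Let the stationary distribution be π with π = πP and π_1 + π_2 + π_3 + π_4 = 1.
π_1 = 0.22·π_1 + 0.24·π_2 + 0.22·π_3 + 0.24·π_4
π_2 = 0.24·π_1 + 0.16·π_2 + 0.22·π_3 + 0.3·π_4
π_3 = 0.32·π_1 + 0.26·π_2 + 0.26·π_3 + 0.3·π_4
Solving with the normalization constraint gives π = (0.2297, 0.2311, 0.2840, 0.2551).
So the stationary probability of Marsh is 0.2297.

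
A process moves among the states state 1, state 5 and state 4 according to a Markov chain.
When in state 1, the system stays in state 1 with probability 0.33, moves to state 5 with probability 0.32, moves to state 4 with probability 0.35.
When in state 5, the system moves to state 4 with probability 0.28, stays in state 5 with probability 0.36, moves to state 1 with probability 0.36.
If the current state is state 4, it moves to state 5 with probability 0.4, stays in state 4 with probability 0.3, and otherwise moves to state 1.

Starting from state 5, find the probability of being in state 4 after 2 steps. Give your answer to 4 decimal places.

0.3108

Sum over the intermediate state after 1 step:
P = P(state 5→state 1)·P(state 1→state 4) + P(state 5→state 5)·P(state 5→state 4) + P(state 5→state 4)·P(state 4→state 4)
  = 0.36×0.35 + 0.36×0.28 + 0.28×0.3
  = 0.1260 + 0.1008 + 0.0840 = 0.3108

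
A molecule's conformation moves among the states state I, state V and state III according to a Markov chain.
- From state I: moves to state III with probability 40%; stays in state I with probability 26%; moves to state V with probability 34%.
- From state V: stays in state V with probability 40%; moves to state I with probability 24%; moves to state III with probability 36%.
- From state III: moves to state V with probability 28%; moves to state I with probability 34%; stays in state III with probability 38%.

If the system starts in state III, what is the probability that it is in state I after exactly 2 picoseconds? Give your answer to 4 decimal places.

Sum over the intermediate state after 1 picosecond:
P = P(state III→state I)·P(state I→state I) + P(state III→state V)·P(state V→state I) + P(state III→state III)·P(state III→state I)
  = 0.34×0.26 + 0.28×0.24 + 0.38×0.34
  = 0.0884 + 0.0672 + 0.1292 = 0.2848

0.2848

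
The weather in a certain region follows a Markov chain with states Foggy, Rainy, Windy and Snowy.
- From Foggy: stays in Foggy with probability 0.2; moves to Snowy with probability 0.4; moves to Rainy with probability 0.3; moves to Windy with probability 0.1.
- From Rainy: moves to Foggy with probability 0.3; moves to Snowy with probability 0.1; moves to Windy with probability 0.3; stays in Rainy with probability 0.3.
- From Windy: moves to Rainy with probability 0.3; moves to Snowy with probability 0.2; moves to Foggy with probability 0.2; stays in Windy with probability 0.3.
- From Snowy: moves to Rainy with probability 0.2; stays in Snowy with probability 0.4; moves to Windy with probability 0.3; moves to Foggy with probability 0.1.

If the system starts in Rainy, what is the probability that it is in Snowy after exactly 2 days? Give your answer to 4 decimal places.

0.2500

Propagate the distribution vector 2 days from Rainy.
After 0 days: (0.0000, 1.0000, 0.0000, 0.0000)
After 1 day: (0.3000, 0.3000, 0.3000, 0.1000)
After 2 days: (0.2200, 0.2900, 0.2400, 0.2500)
P(in Snowy after 2 days) = 0.2500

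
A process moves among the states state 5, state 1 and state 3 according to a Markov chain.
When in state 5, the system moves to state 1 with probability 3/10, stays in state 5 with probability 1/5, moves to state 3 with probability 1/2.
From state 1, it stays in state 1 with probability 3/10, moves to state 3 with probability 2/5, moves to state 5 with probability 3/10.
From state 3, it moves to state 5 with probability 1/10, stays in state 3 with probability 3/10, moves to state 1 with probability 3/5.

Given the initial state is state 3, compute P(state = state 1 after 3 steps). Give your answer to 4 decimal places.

Propagate the distribution vector 3 steps from state 3.
After 0 steps: (0.0000, 0.0000, 1.0000)
After 1 step: (0.1000, 0.6000, 0.3000)
After 2 steps: (0.2300, 0.3900, 0.3800)
After 3 steps: (0.2010, 0.4140, 0.3850)
P(in state 1 after 3 steps) = 0.4140

0.4140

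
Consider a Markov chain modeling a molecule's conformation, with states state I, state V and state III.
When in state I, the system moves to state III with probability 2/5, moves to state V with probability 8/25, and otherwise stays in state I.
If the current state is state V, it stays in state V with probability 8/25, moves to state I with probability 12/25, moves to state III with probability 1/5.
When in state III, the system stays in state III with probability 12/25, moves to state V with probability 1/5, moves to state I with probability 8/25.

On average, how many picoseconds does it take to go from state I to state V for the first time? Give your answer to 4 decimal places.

3.7338

Let t(s) be the expected number of picoseconds to first reach state V from state s, with t(state V) = 0. Conditioning on the first picosecond:
t(state I) = 1 + 0.28·t(state I) + 0.4·t(state III)
t(state III) = 1 + 0.32·t(state I) + 0.48·t(state III)
Solving: t(state I) = 3.7338, t(state III) = 4.2208.
Expected picoseconds from state I to state V: 3.7338.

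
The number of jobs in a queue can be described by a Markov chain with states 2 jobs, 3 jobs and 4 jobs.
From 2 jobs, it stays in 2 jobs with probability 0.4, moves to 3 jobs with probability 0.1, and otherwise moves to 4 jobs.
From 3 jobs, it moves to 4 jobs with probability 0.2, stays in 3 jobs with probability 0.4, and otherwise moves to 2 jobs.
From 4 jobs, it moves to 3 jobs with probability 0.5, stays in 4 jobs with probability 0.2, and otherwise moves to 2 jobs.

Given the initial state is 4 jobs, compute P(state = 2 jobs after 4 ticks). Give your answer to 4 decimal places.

0.3686

Propagate the distribution vector 4 ticks from 4 jobs.
After 0 ticks: (0.0000, 0.0000, 1.0000)
After 1 tick: (0.3000, 0.5000, 0.2000)
After 2 ticks: (0.3800, 0.3300, 0.2900)
After 3 ticks: (0.3710, 0.3150, 0.3140)
After 4 ticks: (0.3686, 0.3201, 0.3113)
P(in 2 jobs after 4 ticks) = 0.3686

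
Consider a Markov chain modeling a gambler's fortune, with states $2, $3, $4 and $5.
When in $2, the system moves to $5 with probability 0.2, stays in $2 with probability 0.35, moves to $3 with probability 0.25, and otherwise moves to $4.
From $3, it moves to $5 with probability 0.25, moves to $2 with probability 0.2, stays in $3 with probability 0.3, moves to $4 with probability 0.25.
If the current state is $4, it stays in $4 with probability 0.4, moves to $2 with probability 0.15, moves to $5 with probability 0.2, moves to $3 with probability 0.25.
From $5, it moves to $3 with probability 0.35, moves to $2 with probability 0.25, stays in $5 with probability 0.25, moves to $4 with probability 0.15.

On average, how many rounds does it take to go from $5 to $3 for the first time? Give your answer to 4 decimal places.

Let t(s) be the expected number of rounds to first reach $3 from state s, with t($3) = 0. Conditioning on the first round:
t($2) = 1 + 0.35·t($2) + 0.2·t($4) + 0.2·t($5)
t($4) = 1 + 0.15·t($2) + 0.4·t($4) + 0.2·t($5)
t($5) = 1 + 0.25·t($2) + 0.15·t($4) + 0.25·t($5)
Solving: t($2) = 3.6893, t($4) = 3.6893, t($5) = 3.3010.
Expected rounds from $5 to $3: 3.3010.

3.3010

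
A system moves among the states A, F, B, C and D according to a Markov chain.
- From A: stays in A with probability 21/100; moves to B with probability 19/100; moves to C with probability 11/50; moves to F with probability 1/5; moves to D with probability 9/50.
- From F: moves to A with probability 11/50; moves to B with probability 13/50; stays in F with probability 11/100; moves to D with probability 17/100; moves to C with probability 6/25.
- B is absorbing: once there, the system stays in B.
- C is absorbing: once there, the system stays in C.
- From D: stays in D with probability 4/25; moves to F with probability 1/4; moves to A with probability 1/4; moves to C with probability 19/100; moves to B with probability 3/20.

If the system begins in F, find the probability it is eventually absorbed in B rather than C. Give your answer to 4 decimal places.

Let h(s) be the probability of absorption at B starting from transient state s. Then h(B) = 1 and h(C) = 0. By first-step analysis:
h(A) = 0.21·h(A) + 0.2·h(F) + 0.19·1 + 0.22·0 + 0.18·h(D)
h(F) = 0.22·h(A) + 0.11·h(F) + 0.26·1 + 0.24·0 + 0.17·h(D)
h(D) = 0.25·h(A) + 0.25·h(F) + 0.15·1 + 0.19·0 + 0.16·h(D)
Solving: h(A) = 0.4733, h(F) = 0.4985, h(D) = 0.4678.
Starting from F, the probability is 0.4985.

0.4985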